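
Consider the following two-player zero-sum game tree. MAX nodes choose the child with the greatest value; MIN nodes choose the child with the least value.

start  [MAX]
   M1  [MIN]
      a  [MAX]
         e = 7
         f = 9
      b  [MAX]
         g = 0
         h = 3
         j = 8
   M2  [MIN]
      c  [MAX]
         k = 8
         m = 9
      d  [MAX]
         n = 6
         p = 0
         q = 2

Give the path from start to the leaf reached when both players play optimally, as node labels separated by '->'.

a (MAX): max(7, 9) = 9
b (MAX): max(0, 3, 8) = 8
M1 (MIN): min(9, 8) = 8
c (MAX): max(8, 9) = 9
d (MAX): max(6, 0, 2) = 6
M2 (MIN): min(9, 6) = 6
start (MAX): max(8, 6) = 8
At start, MAX picks M1 (highest: 8).
At M1, MIN picks b (lowest: 8).
At b, MAX picks j (highest: 8).
Terminal value 8.

start -> M1 -> b -> j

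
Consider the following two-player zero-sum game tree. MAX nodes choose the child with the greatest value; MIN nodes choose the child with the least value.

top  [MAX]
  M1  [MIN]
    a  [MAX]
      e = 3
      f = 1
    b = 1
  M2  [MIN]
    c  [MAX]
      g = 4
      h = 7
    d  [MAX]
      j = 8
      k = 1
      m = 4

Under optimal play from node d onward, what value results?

8

d (MAX): max(8, 1, 4) = 8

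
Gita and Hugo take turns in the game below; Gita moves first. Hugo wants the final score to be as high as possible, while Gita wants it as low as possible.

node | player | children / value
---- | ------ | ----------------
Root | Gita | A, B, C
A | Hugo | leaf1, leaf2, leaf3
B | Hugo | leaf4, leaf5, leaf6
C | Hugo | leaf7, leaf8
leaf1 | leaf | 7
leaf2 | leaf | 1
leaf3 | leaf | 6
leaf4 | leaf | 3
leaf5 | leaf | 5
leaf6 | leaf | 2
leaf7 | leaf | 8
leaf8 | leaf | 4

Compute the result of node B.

B (Hugo): max(3, 5, 2) = 5

5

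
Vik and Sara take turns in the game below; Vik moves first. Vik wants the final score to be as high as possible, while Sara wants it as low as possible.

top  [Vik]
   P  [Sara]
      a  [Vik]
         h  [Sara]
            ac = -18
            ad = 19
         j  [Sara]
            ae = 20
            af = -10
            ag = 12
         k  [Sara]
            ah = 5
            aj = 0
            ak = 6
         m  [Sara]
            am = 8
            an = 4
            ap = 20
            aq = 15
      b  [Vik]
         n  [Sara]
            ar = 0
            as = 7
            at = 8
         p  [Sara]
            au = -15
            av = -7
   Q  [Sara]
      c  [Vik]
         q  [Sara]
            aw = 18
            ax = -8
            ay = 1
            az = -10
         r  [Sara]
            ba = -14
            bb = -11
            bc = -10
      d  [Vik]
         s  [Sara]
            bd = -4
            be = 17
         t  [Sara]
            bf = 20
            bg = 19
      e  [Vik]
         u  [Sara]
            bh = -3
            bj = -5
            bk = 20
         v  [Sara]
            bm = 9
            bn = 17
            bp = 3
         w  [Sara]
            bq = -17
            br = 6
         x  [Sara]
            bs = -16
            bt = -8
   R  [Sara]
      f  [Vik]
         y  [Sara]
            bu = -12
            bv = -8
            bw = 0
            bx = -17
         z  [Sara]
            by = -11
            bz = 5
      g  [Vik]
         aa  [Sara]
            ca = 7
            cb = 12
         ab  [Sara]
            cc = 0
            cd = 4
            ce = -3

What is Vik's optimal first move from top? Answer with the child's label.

h (Sara): min(-18, 19) = -18
j (Sara): min(20, -10, 12) = -10
k (Sara): min(5, 0, 6) = 0
m (Sara): min(8, 4, 20, 15) = 4
a (Vik): max(-18, -10, 0, 4) = 4
n (Sara): min(0, 7, 8) = 0
p (Sara): min(-15, -7) = -15
b (Vik): max(0, -15) = 0
P (Sara): min(4, 0) = 0
q (Sara): min(18, -8, 1, -10) = -10
r (Sara): min(-14, -11, -10) = -14
c (Vik): max(-10, -14) = -10
s (Sara): min(-4, 17) = -4
t (Sara): min(20, 19) = 19
d (Vik): max(-4, 19) = 19
u (Sara): min(-3, -5, 20) = -5
v (Sara): min(9, 17, 3) = 3
w (Sara): min(-17, 6) = -17
x (Sara): min(-16, -8) = -16
e (Vik): max(-5, 3, -17, -16) = 3
Q (Sara): min(-10, 19, 3) = -10
y (Sara): min(-12, -8, 0, -17) = -17
z (Sara): min(-11, 5) = -11
f (Vik): max(-17, -11) = -11
aa (Sara): min(7, 12) = 7
ab (Sara): min(0, 4, -3) = -3
g (Vik): max(7, -3) = 7
R (Sara): min(-11, 7) = -11
top (Vik): max(0, -10, -11) = 0
Vik at top wants the highest of {P=0, Q=-10, R=-11}, so chooses P.

P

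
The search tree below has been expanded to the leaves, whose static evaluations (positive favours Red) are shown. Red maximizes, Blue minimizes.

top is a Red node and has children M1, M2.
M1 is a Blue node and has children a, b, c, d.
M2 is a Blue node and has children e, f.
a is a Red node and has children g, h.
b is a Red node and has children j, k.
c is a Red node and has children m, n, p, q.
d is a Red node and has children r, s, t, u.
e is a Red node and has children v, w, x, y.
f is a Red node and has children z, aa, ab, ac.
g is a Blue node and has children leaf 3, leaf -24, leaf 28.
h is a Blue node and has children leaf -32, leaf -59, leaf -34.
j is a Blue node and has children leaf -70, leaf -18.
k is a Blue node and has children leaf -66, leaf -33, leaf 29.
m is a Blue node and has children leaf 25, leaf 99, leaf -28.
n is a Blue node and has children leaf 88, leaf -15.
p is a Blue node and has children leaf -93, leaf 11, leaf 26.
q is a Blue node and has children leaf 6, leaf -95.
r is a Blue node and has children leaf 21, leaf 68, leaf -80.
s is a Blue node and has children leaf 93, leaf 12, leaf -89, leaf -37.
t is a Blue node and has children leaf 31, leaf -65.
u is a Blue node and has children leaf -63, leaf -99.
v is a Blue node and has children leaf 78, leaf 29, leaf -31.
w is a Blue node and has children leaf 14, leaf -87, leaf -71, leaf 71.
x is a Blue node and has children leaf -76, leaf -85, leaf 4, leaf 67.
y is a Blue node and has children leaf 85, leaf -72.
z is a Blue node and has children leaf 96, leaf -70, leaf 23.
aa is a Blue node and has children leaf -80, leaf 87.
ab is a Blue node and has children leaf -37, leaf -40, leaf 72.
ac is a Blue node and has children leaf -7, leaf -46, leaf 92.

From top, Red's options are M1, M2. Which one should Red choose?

M2

g (Blue): min(3, -24, 28) = -24
h (Blue): min(-32, -59, -34) = -59
a (Red): max(-24, -59) = -24
j (Blue): min(-70, -18) = -70
k (Blue): min(-66, -33, 29) = -66
b (Red): max(-70, -66) = -66
m (Blue): min(25, 99, -28) = -28
n (Blue): min(88, -15) = -15
p (Blue): min(-93, 11, 26) = -93
q (Blue): min(6, -95) = -95
c (Red): max(-28, -15, -93, -95) = -15
r (Blue): min(21, 68, -80) = -80
s (Blue): min(93, 12, -89, -37) = -89
t (Blue): min(31, -65) = -65
u (Blue): min(-63, -99) = -99
d (Red): max(-80, -89, -65, -99) = -65
M1 (Blue): min(-24, -66, -15, -65) = -66
v (Blue): min(78, 29, -31) = -31
w (Blue): min(14, -87, -71, 71) = -87
x (Blue): min(-76, -85, 4, 67) = -85
y (Blue): min(85, -72) = -72
e (Red): max(-31, -87, -85, -72) = -31
z (Blue): min(96, -70, 23) = -70
aa (Blue): min(-80, 87) = -80
ab (Blue): min(-37, -40, 72) = -40
ac (Blue): min(-7, -46, 92) = -46
f (Red): max(-70, -80, -40, -46) = -40
M2 (Blue): min(-31, -40) = -40
top (Red): max(-66, -40) = -40
Red at top wants the highest of {M1=-66, M2=-40}, so chooses M2.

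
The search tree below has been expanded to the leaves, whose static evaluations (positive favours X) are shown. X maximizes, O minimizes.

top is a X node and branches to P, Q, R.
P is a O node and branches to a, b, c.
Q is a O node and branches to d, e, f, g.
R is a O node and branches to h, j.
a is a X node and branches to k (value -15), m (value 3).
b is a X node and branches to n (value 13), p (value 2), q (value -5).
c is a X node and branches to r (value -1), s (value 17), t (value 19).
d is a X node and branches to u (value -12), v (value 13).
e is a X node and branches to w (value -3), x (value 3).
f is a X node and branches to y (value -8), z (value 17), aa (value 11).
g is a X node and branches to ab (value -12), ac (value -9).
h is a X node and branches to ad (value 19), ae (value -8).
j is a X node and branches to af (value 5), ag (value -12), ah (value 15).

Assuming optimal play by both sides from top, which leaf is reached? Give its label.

a (X): max(-15, 3) = 3
b (X): max(13, 2, -5) = 13
c (X): max(-1, 17, 19) = 19
P (O): min(3, 13, 19) = 3
d (X): max(-12, 13) = 13
e (X): max(-3, 3) = 3
f (X): max(-8, 17, 11) = 17
g (X): max(-12, -9) = -9
Q (O): min(13, 3, 17, -9) = -9
h (X): max(19, -8) = 19
j (X): max(5, -12, 15) = 15
R (O): min(19, 15) = 15
top (X): max(3, -9, 15) = 15
At top, X picks R (highest: 15).
At R, O picks j (lowest: 15).
At j, X picks ah (highest: 15).
Terminal value 15.

ah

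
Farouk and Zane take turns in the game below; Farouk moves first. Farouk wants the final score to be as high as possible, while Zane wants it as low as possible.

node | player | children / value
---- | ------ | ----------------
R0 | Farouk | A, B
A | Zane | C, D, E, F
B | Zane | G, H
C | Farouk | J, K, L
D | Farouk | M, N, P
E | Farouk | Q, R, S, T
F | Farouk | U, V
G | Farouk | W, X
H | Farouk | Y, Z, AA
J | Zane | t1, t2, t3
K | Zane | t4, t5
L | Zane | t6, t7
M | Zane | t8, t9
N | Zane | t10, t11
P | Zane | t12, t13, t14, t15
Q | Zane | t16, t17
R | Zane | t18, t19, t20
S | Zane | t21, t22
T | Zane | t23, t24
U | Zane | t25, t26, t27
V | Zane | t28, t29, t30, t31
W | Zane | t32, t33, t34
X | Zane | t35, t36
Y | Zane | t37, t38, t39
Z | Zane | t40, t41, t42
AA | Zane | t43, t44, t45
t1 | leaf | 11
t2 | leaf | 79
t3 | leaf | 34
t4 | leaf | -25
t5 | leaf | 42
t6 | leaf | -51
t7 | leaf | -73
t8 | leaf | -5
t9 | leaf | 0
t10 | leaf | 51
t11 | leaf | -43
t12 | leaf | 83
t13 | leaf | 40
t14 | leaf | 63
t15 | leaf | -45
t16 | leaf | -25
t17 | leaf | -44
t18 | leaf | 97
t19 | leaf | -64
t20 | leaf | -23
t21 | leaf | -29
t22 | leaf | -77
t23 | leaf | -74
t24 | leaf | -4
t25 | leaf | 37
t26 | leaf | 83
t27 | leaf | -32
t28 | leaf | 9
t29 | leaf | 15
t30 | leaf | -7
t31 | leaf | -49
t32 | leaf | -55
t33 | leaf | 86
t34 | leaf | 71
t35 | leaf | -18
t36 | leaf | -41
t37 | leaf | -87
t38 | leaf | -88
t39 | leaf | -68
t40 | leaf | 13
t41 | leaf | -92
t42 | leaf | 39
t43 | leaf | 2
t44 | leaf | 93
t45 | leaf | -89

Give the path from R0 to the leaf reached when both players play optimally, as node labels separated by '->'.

R0 -> A -> E -> Q -> t17

J (Zane): min(11, 79, 34) = 11
K (Zane): min(-25, 42) = -25
L (Zane): min(-51, -73) = -73
C (Farouk): max(11, -25, -73) = 11
M (Zane): min(-5, 0) = -5
N (Zane): min(51, -43) = -43
P (Zane): min(83, 40, 63, -45) = -45
D (Farouk): max(-5, -43, -45) = -5
Q (Zane): min(-25, -44) = -44
R (Zane): min(97, -64, -23) = -64
S (Zane): min(-29, -77) = -77
T (Zane): min(-74, -4) = -74
E (Farouk): max(-44, -64, -77, -74) = -44
U (Zane): min(37, 83, -32) = -32
V (Zane): min(9, 15, -7, -49) = -49
F (Farouk): max(-32, -49) = -32
A (Zane): min(11, -5, -44, -32) = -44
W (Zane): min(-55, 86, 71) = -55
X (Zane): min(-18, -41) = -41
G (Farouk): max(-55, -41) = -41
Y (Zane): min(-87, -88, -68) = -88
Z (Zane): min(13, -92, 39) = -92
AA (Zane): min(2, 93, -89) = -89
H (Farouk): max(-88, -92, -89) = -88
B (Zane): min(-41, -88) = -88
R0 (Farouk): max(-44, -88) = -44
At R0, Farouk picks A (highest: -44).
At A, Zane picks E (lowest: -44).
At E, Farouk picks Q (highest: -44).
At Q, Zane picks t17 (lowest: -44).
Terminal value -44.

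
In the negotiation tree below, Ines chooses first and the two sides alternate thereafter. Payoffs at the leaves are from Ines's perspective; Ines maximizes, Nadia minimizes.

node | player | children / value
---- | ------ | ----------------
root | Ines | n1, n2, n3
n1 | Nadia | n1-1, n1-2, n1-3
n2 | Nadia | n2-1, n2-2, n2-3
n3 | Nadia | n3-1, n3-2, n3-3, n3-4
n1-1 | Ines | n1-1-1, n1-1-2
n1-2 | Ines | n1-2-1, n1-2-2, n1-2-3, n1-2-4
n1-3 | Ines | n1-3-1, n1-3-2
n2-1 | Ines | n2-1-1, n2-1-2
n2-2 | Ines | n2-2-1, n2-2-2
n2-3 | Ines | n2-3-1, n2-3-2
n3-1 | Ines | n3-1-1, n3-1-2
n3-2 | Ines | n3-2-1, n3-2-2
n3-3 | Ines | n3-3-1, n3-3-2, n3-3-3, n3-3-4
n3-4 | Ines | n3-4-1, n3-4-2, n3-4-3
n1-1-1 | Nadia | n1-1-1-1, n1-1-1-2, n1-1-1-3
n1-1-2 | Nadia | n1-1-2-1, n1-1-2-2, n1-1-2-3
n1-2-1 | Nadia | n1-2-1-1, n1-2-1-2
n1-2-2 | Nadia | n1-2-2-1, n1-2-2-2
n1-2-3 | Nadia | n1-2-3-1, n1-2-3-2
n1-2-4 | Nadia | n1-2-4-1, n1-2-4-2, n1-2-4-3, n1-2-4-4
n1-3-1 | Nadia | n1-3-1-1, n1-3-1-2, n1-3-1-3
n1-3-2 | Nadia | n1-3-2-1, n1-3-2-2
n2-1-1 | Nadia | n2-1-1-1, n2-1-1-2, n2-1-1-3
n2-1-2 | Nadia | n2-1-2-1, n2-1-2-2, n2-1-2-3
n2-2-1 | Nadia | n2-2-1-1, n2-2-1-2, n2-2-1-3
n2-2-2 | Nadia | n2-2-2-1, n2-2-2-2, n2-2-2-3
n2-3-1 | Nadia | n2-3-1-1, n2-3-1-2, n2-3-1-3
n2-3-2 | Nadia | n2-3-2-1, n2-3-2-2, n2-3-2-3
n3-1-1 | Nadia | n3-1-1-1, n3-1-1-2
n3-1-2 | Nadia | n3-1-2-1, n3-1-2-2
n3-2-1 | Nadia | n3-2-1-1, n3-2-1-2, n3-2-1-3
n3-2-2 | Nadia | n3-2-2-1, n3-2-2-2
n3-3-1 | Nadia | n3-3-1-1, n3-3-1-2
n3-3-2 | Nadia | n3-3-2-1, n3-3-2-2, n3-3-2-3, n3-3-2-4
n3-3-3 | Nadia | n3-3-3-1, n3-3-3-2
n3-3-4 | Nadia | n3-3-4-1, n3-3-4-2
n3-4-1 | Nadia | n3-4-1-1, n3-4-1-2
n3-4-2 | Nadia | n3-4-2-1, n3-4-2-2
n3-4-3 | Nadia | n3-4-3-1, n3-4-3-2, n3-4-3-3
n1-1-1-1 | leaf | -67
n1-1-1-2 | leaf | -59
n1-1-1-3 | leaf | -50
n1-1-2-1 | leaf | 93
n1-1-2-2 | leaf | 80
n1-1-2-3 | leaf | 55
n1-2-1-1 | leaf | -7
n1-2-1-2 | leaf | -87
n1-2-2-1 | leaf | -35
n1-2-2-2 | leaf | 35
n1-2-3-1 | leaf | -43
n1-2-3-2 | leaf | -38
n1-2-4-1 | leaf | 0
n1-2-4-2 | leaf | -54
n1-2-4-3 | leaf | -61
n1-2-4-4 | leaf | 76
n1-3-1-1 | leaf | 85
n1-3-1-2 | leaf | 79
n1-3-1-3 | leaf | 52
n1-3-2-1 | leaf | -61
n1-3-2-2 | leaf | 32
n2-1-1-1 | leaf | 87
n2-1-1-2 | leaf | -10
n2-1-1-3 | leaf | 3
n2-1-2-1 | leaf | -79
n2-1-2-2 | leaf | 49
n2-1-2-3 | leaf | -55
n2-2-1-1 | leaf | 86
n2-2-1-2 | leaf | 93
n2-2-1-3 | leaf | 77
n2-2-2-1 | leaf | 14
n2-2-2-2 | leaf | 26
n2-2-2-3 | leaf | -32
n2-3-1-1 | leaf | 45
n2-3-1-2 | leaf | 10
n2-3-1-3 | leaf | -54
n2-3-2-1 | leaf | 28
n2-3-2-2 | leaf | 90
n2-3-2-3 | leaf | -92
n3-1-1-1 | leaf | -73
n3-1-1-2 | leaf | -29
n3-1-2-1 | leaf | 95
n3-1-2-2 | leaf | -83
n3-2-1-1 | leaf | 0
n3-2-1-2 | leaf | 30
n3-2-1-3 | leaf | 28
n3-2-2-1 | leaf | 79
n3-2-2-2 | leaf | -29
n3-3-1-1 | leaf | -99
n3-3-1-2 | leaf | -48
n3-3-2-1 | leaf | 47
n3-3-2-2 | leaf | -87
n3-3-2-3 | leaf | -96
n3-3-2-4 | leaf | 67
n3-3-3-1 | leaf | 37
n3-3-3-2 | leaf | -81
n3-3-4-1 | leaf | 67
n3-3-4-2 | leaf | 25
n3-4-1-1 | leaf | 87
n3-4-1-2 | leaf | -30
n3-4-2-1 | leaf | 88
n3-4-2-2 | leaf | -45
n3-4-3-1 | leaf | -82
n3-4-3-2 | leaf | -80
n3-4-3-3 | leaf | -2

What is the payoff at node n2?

-54

n2-1-1 (Nadia): min(87, -10, 3) = -10
n2-1-2 (Nadia): min(-79, 49, -55) = -79
n2-1 (Ines): max(-10, -79) = -10
n2-2-1 (Nadia): min(86, 93, 77) = 77
n2-2-2 (Nadia): min(14, 26, -32) = -32
n2-2 (Ines): max(77, -32) = 77
n2-3-1 (Nadia): min(45, 10, -54) = -54
n2-3-2 (Nadia): min(28, 90, -92) = -92
n2-3 (Ines): max(-54, -92) = -54
n2 (Nadia): min(-10, 77, -54) = -54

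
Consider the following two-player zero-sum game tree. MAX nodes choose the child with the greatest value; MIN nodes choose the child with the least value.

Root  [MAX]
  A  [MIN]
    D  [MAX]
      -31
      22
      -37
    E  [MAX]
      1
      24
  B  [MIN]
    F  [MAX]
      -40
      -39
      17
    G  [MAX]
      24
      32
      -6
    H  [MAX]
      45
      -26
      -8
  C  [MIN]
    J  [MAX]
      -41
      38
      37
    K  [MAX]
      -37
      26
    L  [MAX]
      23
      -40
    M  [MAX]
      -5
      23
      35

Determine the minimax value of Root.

D (MAX): max(-31, 22, -37) = 22
E (MAX): max(1, 24) = 24
A (MIN): min(22, 24) = 22
F (MAX): max(-40, -39, 17) = 17
G (MAX): max(24, 32, -6) = 32
H (MAX): max(45, -26, -8) = 45
B (MIN): min(17, 32, 45) = 17
J (MAX): max(-41, 38, 37) = 38
K (MAX): max(-37, 26) = 26
L (MAX): max(23, -40) = 23
M (MAX): max(-5, 23, 35) = 35
C (MIN): min(38, 26, 23, 35) = 23
Root (MAX): max(22, 17, 23) = 23

23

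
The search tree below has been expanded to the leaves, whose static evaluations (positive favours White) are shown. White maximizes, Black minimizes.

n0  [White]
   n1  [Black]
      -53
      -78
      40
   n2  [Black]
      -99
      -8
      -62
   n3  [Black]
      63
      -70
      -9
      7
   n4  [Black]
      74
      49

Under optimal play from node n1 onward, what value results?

-78

n1 (Black): min(-53, -78, 40) = -78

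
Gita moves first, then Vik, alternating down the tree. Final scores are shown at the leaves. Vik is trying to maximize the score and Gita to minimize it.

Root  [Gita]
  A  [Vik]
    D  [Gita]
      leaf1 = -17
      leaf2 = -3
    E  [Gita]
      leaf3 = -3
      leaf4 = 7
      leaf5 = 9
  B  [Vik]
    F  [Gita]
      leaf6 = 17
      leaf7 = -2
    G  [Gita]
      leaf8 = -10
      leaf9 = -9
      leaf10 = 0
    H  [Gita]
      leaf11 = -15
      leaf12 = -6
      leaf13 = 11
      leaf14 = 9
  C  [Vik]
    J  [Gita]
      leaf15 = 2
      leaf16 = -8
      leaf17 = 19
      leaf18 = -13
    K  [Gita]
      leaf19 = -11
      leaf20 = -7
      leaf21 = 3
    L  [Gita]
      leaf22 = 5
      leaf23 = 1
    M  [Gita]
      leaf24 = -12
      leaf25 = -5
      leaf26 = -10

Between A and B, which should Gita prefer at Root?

A

D (Gita): min(-17, -3) = -17
E (Gita): min(-3, 7, 9) = -3
A (Vik): max(-17, -3) = -3
F (Gita): min(17, -2) = -2
G (Gita): min(-10, -9, 0) = -10
H (Gita): min(-15, -6, 11, 9) = -15
B (Vik): max(-2, -10, -15) = -2
Gita prefers the lower value; A=-3, B=-2. A is better since -3 < -2.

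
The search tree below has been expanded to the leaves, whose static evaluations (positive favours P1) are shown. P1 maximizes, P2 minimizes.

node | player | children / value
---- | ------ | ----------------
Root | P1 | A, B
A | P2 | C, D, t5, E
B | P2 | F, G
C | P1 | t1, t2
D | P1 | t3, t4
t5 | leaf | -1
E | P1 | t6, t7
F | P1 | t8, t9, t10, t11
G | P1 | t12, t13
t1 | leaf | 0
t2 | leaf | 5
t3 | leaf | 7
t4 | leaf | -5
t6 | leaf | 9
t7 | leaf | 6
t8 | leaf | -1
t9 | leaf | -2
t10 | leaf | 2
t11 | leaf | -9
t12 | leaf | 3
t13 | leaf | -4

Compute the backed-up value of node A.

-1

C (P1): max(0, 5) = 5
D (P1): max(7, -5) = 7
E (P1): max(9, 6) = 9
A (P2): min(5, 7, -1, 9) = -1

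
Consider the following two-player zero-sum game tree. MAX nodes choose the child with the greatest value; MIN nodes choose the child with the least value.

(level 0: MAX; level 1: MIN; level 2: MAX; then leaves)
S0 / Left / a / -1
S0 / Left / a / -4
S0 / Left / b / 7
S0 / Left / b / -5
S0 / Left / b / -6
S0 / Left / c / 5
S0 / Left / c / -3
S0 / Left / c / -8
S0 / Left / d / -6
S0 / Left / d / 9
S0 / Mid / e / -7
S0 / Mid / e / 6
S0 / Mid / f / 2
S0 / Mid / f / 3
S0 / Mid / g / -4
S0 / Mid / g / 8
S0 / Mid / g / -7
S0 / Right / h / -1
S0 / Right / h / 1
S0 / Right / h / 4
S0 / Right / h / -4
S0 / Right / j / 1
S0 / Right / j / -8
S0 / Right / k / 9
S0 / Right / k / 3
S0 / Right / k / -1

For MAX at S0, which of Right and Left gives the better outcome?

h (MAX): max(-1, 1, 4, -4) = 4
j (MAX): max(1, -8) = 1
k (MAX): max(9, 3, -1) = 9
Right (MIN): min(4, 1, 9) = 1
a (MAX): max(-1, -4) = -1
b (MAX): max(7, -5, -6) = 7
c (MAX): max(5, -3, -8) = 5
d (MAX): max(-6, 9) = 9
Left (MIN): min(-1, 7, 5, 9) = -1
MAX prefers the higher value; Right=1, Left=-1. Right is better since 1 > -1.

Right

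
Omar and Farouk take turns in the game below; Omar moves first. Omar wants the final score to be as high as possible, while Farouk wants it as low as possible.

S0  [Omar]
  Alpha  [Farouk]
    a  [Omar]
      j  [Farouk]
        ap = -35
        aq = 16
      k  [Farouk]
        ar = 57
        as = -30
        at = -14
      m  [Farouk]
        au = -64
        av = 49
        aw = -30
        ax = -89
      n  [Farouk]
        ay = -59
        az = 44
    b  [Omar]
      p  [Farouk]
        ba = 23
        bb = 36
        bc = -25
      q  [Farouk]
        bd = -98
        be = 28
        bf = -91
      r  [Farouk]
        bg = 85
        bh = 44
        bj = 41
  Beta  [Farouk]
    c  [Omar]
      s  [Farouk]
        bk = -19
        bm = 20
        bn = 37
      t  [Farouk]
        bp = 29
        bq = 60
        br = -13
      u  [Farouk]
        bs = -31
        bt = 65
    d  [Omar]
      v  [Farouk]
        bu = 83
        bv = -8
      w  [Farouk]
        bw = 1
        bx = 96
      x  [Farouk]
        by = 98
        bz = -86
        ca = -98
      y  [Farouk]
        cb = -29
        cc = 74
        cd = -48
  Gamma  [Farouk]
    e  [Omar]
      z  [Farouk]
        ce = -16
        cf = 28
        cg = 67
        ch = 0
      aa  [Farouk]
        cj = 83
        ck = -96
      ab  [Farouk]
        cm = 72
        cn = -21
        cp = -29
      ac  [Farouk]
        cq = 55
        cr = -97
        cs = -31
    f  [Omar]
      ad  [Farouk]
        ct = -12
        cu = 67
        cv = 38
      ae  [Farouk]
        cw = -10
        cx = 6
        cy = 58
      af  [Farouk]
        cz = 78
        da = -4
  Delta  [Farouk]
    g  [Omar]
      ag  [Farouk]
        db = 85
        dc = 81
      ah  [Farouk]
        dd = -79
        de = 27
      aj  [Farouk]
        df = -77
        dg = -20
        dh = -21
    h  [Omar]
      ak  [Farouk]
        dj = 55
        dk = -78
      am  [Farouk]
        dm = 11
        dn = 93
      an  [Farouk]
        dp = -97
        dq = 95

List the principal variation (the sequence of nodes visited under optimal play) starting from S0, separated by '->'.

S0 -> Delta -> h -> am -> dm

j (Farouk): min(-35, 16) = -35
k (Farouk): min(57, -30, -14) = -30
m (Farouk): min(-64, 49, -30, -89) = -89
n (Farouk): min(-59, 44) = -59
a (Omar): max(-35, -30, -89, -59) = -30
p (Farouk): min(23, 36, -25) = -25
q (Farouk): min(-98, 28, -91) = -98
r (Farouk): min(85, 44, 41) = 41
b (Omar): max(-25, -98, 41) = 41
Alpha (Farouk): min(-30, 41) = -30
s (Farouk): min(-19, 20, 37) = -19
t (Farouk): min(29, 60, -13) = -13
u (Farouk): min(-31, 65) = -31
c (Omar): max(-19, -13, -31) = -13
v (Farouk): min(83, -8) = -8
w (Farouk): min(1, 96) = 1
x (Farouk): min(98, -86, -98) = -98
y (Farouk): min(-29, 74, -48) = -48
d (Omar): max(-8, 1, -98, -48) = 1
Beta (Farouk): min(-13, 1) = -13
z (Farouk): min(-16, 28, 67, 0) = -16
aa (Farouk): min(83, -96) = -96
ab (Farouk): min(72, -21, -29) = -29
ac (Farouk): min(55, -97, -31) = -97
e (Omar): max(-16, -96, -29, -97) = -16
ad (Farouk): min(-12, 67, 38) = -12
ae (Farouk): min(-10, 6, 58) = -10
af (Farouk): min(78, -4) = -4
f (Omar): max(-12, -10, -4) = -4
Gamma (Farouk): min(-16, -4) = -16
ag (Farouk): min(85, 81) = 81
ah (Farouk): min(-79, 27) = -79
aj (Farouk): min(-77, -20, -21) = -77
g (Omar): max(81, -79, -77) = 81
ak (Farouk): min(55, -78) = -78
am (Farouk): min(11, 93) = 11
an (Farouk): min(-97, 95) = -97
h (Omar): max(-78, 11, -97) = 11
Delta (Farouk): min(81, 11) = 11
S0 (Omar): max(-30, -13, -16, 11) = 11
At S0, Omar picks Delta (highest: 11).
At Delta, Farouk picks h (lowest: 11).
At h, Omar picks am (highest: 11).
At am, Farouk picks dm (lowest: 11).
Terminal value 11.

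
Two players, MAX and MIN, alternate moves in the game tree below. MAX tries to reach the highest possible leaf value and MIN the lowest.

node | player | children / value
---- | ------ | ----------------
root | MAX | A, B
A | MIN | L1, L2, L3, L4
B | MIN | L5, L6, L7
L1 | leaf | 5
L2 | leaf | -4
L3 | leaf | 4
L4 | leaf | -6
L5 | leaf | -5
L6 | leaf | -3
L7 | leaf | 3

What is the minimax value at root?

-5

A (MIN): min(5, -4, 4, -6) = -6
B (MIN): min(-5, -3, 3) = -5
root (MAX): max(-6, -5) = -5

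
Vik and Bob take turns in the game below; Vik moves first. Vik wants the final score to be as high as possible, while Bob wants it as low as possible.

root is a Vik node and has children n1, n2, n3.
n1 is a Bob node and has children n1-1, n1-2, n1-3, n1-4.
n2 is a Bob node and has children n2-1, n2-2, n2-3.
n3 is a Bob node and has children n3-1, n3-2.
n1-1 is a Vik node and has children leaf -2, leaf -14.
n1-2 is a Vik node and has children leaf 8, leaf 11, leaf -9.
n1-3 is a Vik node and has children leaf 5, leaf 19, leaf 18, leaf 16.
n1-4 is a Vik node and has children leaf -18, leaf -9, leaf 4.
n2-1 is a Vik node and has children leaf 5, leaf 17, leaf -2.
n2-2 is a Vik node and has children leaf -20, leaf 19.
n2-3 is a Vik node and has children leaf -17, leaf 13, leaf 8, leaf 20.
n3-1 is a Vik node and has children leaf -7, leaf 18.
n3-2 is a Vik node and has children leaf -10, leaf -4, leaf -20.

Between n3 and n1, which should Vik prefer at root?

n1

n3-1 (Vik): max(-7, 18) = 18
n3-2 (Vik): max(-10, -4, -20) = -4
n3 (Bob): min(18, -4) = -4
n1-1 (Vik): max(-2, -14) = -2
n1-2 (Vik): max(8, 11, -9) = 11
n1-3 (Vik): max(5, 19, 18, 16) = 19
n1-4 (Vik): max(-18, -9, 4) = 4
n1 (Bob): min(-2, 11, 19, 4) = -2
Vik prefers the higher value; n3=-4, n1=-2. n1 is better since -2 > -4.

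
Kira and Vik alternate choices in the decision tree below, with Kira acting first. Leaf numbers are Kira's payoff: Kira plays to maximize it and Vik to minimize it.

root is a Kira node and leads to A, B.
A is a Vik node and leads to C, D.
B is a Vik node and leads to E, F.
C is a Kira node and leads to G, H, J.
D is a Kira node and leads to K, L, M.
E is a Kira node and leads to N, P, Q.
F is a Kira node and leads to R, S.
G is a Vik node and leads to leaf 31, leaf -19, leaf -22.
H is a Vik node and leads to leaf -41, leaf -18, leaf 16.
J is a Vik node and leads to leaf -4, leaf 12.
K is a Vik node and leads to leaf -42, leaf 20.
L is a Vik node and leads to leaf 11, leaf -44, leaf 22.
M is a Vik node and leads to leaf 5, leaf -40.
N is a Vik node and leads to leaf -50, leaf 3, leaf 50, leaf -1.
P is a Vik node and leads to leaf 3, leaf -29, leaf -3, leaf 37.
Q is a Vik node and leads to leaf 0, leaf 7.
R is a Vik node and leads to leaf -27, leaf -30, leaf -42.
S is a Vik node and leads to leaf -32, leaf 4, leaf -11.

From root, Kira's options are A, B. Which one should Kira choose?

G (Vik): min(31, -19, -22) = -22
H (Vik): min(-41, -18, 16) = -41
J (Vik): min(-4, 12) = -4
C (Kira): max(-22, -41, -4) = -4
K (Vik): min(-42, 20) = -42
L (Vik): min(11, -44, 22) = -44
M (Vik): min(5, -40) = -40
D (Kira): max(-42, -44, -40) = -40
A (Vik): min(-4, -40) = -40
N (Vik): min(-50, 3, 50, -1) = -50
P (Vik): min(3, -29, -3, 37) = -29
Q (Vik): min(0, 7) = 0
E (Kira): max(-50, -29, 0) = 0
R (Vik): min(-27, -30, -42) = -42
S (Vik): min(-32, 4, -11) = -32
F (Kira): max(-42, -32) = -32
B (Vik): min(0, -32) = -32
root (Kira): max(-40, -32) = -32
Kira at root wants the highest of {A=-40, B=-32}, so chooses B.

B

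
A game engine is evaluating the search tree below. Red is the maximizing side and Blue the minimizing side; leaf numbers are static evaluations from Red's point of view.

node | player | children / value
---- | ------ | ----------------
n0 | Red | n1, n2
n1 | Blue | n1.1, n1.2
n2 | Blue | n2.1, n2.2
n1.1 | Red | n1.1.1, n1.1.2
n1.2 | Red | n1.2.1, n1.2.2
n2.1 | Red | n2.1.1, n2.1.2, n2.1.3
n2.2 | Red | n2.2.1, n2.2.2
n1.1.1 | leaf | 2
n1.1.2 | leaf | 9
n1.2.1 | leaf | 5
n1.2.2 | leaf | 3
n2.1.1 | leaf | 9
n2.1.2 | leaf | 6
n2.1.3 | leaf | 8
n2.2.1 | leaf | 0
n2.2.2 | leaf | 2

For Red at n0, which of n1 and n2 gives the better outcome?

n1.1 (Red): max(2, 9) = 9
n1.2 (Red): max(5, 3) = 5
n1 (Blue): min(9, 5) = 5
n2.1 (Red): max(9, 6, 8) = 9
n2.2 (Red): max(0, 2) = 2
n2 (Blue): min(9, 2) = 2
Red prefers the higher value; n1=5, n2=2. n1 is better since 5 > 2.

n1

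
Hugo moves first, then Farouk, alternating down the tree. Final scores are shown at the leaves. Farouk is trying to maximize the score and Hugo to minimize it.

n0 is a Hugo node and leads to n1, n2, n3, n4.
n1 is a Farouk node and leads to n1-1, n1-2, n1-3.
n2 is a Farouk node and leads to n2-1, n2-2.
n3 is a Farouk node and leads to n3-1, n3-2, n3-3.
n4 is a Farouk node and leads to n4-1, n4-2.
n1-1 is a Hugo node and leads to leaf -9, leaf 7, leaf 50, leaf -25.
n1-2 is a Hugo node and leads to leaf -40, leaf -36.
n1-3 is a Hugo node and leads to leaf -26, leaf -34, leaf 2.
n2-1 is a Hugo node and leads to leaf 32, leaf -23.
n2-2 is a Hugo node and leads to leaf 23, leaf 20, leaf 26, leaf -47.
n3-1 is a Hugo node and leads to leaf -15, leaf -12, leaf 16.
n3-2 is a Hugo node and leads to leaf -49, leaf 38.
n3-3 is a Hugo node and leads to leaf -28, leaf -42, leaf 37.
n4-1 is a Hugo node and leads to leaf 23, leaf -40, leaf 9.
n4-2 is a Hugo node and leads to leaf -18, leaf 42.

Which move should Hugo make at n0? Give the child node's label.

n1-1 (Hugo): min(-9, 7, 50, -25) = -25
n1-2 (Hugo): min(-40, -36) = -40
n1-3 (Hugo): min(-26, -34, 2) = -34
n1 (Farouk): max(-25, -40, -34) = -25
n2-1 (Hugo): min(32, -23) = -23
n2-2 (Hugo): min(23, 20, 26, -47) = -47
n2 (Farouk): max(-23, -47) = -23
n3-1 (Hugo): min(-15, -12, 16) = -15
n3-2 (Hugo): min(-49, 38) = -49
n3-3 (Hugo): min(-28, -42, 37) = -42
n3 (Farouk): max(-15, -49, -42) = -15
n4-1 (Hugo): min(23, -40, 9) = -40
n4-2 (Hugo): min(-18, 42) = -18
n4 (Farouk): max(-40, -18) = -18
n0 (Hugo): min(-25, -23, -15, -18) = -25
Hugo at n0 wants the lowest of {n1=-25, n2=-23, n3=-15, n4=-18}, so chooses n1.

n1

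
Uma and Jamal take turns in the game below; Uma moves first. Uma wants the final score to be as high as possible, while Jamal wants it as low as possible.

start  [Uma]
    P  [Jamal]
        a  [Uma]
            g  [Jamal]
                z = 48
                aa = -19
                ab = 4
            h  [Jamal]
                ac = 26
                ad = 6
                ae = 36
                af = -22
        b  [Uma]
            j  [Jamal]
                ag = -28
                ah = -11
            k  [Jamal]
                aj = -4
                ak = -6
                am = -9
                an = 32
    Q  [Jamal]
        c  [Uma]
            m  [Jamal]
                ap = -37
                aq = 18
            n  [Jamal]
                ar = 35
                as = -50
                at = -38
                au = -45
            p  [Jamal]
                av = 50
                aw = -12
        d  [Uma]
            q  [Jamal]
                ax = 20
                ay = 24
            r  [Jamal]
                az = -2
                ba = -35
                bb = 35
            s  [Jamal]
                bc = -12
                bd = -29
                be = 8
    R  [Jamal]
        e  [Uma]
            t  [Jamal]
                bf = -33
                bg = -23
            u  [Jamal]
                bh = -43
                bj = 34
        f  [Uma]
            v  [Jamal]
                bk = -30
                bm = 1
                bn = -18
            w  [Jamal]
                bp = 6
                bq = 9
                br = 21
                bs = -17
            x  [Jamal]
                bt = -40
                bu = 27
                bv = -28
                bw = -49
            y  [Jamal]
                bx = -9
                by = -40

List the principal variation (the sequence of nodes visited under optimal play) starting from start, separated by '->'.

start -> Q -> c -> p -> aw

g (Jamal): min(48, -19, 4) = -19
h (Jamal): min(26, 6, 36, -22) = -22
a (Uma): max(-19, -22) = -19
j (Jamal): min(-28, -11) = -28
k (Jamal): min(-4, -6, -9, 32) = -9
b (Uma): max(-28, -9) = -9
P (Jamal): min(-19, -9) = -19
m (Jamal): min(-37, 18) = -37
n (Jamal): min(35, -50, -38, -45) = -50
p (Jamal): min(50, -12) = -12
c (Uma): max(-37, -50, -12) = -12
q (Jamal): min(20, 24) = 20
r (Jamal): min(-2, -35, 35) = -35
s (Jamal): min(-12, -29, 8) = -29
d (Uma): max(20, -35, -29) = 20
Q (Jamal): min(-12, 20) = -12
t (Jamal): min(-33, -23) = -33
u (Jamal): min(-43, 34) = -43
e (Uma): max(-33, -43) = -33
v (Jamal): min(-30, 1, -18) = -30
w (Jamal): min(6, 9, 21, -17) = -17
x (Jamal): min(-40, 27, -28, -49) = -49
y (Jamal): min(-9, -40) = -40
f (Uma): max(-30, -17, -49, -40) = -17
R (Jamal): min(-33, -17) = -33
start (Uma): max(-19, -12, -33) = -12
At start, Uma picks Q (highest: -12).
At Q, Jamal picks c (lowest: -12).
At c, Uma picks p (highest: -12).
At p, Jamal picks aw (lowest: -12).
Terminal value -12.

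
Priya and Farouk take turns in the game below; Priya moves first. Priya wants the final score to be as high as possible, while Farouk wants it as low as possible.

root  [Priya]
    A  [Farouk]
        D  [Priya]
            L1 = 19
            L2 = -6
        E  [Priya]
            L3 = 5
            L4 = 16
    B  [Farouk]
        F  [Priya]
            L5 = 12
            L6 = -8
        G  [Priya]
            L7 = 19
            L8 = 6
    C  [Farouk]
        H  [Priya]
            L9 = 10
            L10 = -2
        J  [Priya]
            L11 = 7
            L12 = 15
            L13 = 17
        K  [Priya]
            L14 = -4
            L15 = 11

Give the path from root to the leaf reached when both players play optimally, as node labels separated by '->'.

D (Priya): max(19, -6) = 19
E (Priya): max(5, 16) = 16
A (Farouk): min(19, 16) = 16
F (Priya): max(12, -8) = 12
G (Priya): max(19, 6) = 19
B (Farouk): min(12, 19) = 12
H (Priya): max(10, -2) = 10
J (Priya): max(7, 15, 17) = 17
K (Priya): max(-4, 11) = 11
C (Farouk): min(10, 17, 11) = 10
root (Priya): max(16, 12, 10) = 16
At root, Priya picks A (highest: 16).
At A, Farouk picks E (lowest: 16).
At E, Priya picks L4 (highest: 16).
Terminal value 16.

root -> A -> E -> L4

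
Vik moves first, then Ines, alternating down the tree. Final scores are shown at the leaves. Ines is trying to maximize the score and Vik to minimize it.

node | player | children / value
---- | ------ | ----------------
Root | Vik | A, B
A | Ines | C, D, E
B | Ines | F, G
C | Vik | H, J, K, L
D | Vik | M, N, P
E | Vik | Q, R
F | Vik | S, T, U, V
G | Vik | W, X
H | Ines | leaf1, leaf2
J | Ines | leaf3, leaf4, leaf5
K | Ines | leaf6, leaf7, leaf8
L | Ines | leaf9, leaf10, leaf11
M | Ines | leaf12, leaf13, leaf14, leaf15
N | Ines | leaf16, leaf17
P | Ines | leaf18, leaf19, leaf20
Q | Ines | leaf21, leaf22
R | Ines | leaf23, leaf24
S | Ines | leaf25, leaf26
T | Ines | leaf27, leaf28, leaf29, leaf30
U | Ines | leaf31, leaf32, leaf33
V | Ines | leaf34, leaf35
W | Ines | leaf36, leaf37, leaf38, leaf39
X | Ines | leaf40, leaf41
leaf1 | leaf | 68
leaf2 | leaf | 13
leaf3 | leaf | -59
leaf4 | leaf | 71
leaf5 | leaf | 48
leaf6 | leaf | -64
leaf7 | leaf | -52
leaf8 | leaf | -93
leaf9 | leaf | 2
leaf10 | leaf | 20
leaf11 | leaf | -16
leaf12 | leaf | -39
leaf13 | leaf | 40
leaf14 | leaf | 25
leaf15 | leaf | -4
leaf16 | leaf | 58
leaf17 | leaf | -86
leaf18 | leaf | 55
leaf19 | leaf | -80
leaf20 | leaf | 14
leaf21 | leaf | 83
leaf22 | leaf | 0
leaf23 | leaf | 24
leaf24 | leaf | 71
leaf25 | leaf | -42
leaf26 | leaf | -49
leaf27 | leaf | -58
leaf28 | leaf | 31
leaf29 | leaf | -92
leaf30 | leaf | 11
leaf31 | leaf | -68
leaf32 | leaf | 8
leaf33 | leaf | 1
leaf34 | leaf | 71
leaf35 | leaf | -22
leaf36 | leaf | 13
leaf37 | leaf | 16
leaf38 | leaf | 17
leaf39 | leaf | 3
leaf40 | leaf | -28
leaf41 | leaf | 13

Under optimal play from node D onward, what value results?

40

M (Ines): max(-39, 40, 25, -4) = 40
N (Ines): max(58, -86) = 58
P (Ines): max(55, -80, 14) = 55
D (Vik): min(40, 58, 55) = 40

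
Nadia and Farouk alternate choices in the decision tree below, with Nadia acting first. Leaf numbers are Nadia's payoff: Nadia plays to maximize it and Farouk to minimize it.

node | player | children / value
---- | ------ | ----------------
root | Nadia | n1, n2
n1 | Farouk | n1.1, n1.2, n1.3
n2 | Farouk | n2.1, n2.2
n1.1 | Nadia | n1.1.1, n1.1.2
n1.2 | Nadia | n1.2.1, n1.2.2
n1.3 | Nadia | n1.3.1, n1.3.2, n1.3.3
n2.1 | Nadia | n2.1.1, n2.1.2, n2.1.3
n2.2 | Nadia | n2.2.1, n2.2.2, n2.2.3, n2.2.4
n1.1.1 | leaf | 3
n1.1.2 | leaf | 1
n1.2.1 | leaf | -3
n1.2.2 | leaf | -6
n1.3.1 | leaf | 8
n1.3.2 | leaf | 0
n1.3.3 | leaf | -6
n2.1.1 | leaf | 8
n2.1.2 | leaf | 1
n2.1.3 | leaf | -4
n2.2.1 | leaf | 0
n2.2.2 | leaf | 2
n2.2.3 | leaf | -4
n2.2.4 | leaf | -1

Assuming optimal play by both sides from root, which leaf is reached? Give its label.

n2.2.2

n1.1 (Nadia): max(3, 1) = 3
n1.2 (Nadia): max(-3, -6) = -3
n1.3 (Nadia): max(8, 0, -6) = 8
n1 (Farouk): min(3, -3, 8) = -3
n2.1 (Nadia): max(8, 1, -4) = 8
n2.2 (Nadia): max(0, 2, -4, -1) = 2
n2 (Farouk): min(8, 2) = 2
root (Nadia): max(-3, 2) = 2
At root, Nadia picks n2 (highest: 2).
At n2, Farouk picks n2.2 (lowest: 2).
At n2.2, Nadia picks n2.2.2 (highest: 2).
Terminal value 2.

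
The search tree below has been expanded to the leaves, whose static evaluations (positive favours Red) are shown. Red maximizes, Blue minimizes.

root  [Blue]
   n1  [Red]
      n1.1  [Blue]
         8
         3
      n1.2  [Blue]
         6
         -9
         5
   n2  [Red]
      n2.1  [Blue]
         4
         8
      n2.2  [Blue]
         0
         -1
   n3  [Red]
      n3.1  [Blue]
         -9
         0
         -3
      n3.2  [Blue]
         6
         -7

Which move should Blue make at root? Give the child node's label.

n3

n1.1 (Blue): min(8, 3) = 3
n1.2 (Blue): min(6, -9, 5) = -9
n1 (Red): max(3, -9) = 3
n2.1 (Blue): min(4, 8) = 4
n2.2 (Blue): min(0, -1) = -1
n2 (Red): max(4, -1) = 4
n3.1 (Blue): min(-9, 0, -3) = -9
n3.2 (Blue): min(6, -7) = -7
n3 (Red): max(-9, -7) = -7
root (Blue): min(3, 4, -7) = -7
Blue at root wants the lowest of {n1=3, n2=4, n3=-7}, so chooses n3.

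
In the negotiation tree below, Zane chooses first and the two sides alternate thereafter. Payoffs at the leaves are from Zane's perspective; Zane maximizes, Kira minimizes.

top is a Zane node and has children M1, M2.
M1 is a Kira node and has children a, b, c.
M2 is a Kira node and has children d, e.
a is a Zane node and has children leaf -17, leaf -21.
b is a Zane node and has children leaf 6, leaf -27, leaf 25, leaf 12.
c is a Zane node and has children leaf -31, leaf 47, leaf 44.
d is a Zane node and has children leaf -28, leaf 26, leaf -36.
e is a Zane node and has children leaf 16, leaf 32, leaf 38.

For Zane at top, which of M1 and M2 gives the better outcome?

a (Zane): max(-17, -21) = -17
b (Zane): max(6, -27, 25, 12) = 25
c (Zane): max(-31, 47, 44) = 47
M1 (Kira): min(-17, 25, 47) = -17
d (Zane): max(-28, 26, -36) = 26
e (Zane): max(16, 32, 38) = 38
M2 (Kira): min(26, 38) = 26
Zane prefers the higher value; M1=-17, M2=26. M2 is better since 26 > -17.

M2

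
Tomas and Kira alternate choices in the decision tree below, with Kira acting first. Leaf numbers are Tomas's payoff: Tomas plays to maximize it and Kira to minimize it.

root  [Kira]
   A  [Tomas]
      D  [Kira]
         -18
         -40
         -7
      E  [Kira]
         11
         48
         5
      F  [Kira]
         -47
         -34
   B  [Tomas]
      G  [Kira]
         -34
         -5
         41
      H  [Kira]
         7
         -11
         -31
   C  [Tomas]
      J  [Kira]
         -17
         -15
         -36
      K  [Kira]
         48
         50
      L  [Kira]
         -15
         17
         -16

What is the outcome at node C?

48

J (Kira): min(-17, -15, -36) = -36
K (Kira): min(48, 50) = 48
L (Kira): min(-15, 17, -16) = -16
C (Tomas): max(-36, 48, -16) = 48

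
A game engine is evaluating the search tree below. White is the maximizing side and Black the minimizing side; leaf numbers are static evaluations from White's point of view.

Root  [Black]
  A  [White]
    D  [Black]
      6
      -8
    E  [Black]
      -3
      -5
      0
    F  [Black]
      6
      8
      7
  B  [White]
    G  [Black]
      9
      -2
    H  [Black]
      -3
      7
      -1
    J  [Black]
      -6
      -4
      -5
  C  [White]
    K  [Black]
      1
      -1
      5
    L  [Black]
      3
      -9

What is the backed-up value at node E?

E (Black): min(-3, -5, 0) = -5

-5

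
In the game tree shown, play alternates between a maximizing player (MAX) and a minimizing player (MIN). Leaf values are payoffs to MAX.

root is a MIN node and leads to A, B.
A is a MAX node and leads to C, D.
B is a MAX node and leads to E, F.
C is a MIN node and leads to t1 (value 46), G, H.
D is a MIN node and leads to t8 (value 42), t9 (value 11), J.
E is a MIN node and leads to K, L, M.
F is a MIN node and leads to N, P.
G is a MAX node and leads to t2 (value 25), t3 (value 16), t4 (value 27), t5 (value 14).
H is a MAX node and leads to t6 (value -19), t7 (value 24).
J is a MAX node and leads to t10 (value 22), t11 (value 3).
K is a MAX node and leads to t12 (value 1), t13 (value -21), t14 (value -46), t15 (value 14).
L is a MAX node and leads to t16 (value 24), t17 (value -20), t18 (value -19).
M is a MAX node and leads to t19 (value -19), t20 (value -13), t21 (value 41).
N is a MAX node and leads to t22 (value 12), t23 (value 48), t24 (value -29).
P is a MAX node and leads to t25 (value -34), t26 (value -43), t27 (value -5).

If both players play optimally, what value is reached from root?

G (MAX): max(25, 16, 27, 14) = 27
H (MAX): max(-19, 24) = 24
C (MIN): min(46, 27, 24) = 24
J (MAX): max(22, 3) = 22
D (MIN): min(42, 11, 22) = 11
A (MAX): max(24, 11) = 24
K (MAX): max(1, -21, -46, 14) = 14
L (MAX): max(24, -20, -19) = 24
M (MAX): max(-19, -13, 41) = 41
E (MIN): min(14, 24, 41) = 14
N (MAX): max(12, 48, -29) = 48
P (MAX): max(-34, -43, -5) = -5
F (MIN): min(48, -5) = -5
B (MAX): max(14, -5) = 14
root (MIN): min(24, 14) = 14

14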